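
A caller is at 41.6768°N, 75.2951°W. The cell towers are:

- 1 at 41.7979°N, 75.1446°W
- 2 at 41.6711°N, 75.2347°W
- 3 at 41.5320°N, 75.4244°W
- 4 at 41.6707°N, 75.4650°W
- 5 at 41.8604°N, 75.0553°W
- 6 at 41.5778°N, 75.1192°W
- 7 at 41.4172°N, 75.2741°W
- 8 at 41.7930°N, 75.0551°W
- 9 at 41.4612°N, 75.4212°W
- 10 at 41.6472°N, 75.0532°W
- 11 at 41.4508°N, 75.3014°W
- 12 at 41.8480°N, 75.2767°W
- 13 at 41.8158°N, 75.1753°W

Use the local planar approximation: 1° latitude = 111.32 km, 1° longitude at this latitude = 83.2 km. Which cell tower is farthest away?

7

Distances from 41.6768°N, 75.2951°W:
1: √((0.1211·111.32)² + (0.1505·83.2)²) = √(181.733371 + 156.790467) = 18.3990 km
2: √((-0.0057·111.32)² + (0.0604·83.2)²) = √(0.402621 + 25.253439) = 5.0652 km
3: √((-0.1448·111.32)² + (-0.1293·83.2)²) = √(259.826545 + 115.729400) = 19.3793 km
4: √((-0.0061·111.32)² + (-0.1699·83.2)²) = √(0.461112 + 199.817449) = 14.1520 km
5: √((0.1836·111.32)² + (0.2398·83.2)²) = √(417.726232 + 398.056766) = 28.5619 km
6: √((-0.0990·111.32)² + (0.1759·83.2)²) = √(121.455388 + 214.179713) = 18.3203 km
7: √((-0.2596·111.32)² + (0.0210·83.2)²) = √(835.133243 + 3.052708) = 28.9514 km
8: √((0.1162·111.32)² + (0.2400·83.2)²) = √(167.324159 + 398.721024) = 23.7917 km
9: √((-0.2156·111.32)² + (-0.1261·83.2)²) = √(576.028416 + 110.071992) = 26.1935 km
10: √((-0.0296·111.32)² + (0.2419·83.2)²) = √(10.857499 + 405.059096) = 20.3940 km
11: √((-0.2260·111.32)² + (-0.0063·83.2)²) = √(632.941065 + 0.274744) = 25.1638 km
12: √((0.1712·111.32)² + (0.0184·83.2)²) = √(363.206754 + 2.343594) = 19.1194 km
13: √((0.1390·111.32)² + (0.1198·83.2)²) = √(239.428583 + 99.348265) = 18.4059 km
Maximum: 7 at 28.9514 km.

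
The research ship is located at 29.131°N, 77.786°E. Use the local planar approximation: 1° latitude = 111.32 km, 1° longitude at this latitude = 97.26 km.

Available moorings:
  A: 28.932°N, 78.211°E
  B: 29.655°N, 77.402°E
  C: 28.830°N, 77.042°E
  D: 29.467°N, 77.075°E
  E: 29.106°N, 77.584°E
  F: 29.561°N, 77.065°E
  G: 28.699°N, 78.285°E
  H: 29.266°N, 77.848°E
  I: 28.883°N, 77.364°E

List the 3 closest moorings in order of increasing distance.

Distances from 29.131°N, 77.786°E:
A: √((-0.199·111.32)² + (0.425·97.26)²) = √(490.74123 + 1708.62356) = 46.897 km
B: √((0.524·111.32)² + (-0.384·97.26)²) = √(3402.58489 + 1394.86115) = 69.264 km
C: √((-0.301·111.32)² + (-0.744·97.26)²) = √(1122.74049 + 5236.17800) = 79.743 km
D: √((0.336·111.32)² + (-0.711·97.26)²) = √(1399.02331 + 4781.97974) = 78.619 km
E: √((-0.025·111.32)² + (-0.202·97.26)²) = √(7.74509 + 385.98575) = 19.843 km
F: √((0.430·111.32)² + (-0.721·97.26)²) = √(2291.30713 + 4917.43989) = 84.904 km
G: √((-0.432·111.32)² + (0.499·97.26)²) = √(2312.67118 + 2355.42685) = 68.323 km
H: √((0.135·111.32)² + (0.062·97.26)²) = √(225.84680 + 36.36235) = 16.193 km
I: √((-0.248·111.32)² + (-0.422·97.26)²) = √(762.16633 + 1684.58695) = 49.465 km
Sorted: H (16.193 km) < E (19.843 km) < A (46.897 km) < I (49.465 km) < G (68.323 km) < …

H, E, A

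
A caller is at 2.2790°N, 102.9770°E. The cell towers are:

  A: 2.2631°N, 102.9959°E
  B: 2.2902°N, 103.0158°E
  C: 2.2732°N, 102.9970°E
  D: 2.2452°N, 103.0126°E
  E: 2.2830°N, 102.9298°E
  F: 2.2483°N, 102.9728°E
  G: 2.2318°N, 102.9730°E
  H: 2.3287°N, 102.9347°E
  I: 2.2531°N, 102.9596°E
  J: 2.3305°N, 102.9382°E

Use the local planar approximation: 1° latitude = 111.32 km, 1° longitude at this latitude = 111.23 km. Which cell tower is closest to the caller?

C

Distances from 2.2790°N, 102.9770°E:
A: 2.7481 km
B: 4.4922 km
C: 2.3164 km
D: 5.4623 km
E: 5.2689 km
F: 3.4493 km
G: 5.2731 km
H: 7.2627 km
I: 3.4725 km
J: 7.1758 km
Minimum: C at 2.3164 km.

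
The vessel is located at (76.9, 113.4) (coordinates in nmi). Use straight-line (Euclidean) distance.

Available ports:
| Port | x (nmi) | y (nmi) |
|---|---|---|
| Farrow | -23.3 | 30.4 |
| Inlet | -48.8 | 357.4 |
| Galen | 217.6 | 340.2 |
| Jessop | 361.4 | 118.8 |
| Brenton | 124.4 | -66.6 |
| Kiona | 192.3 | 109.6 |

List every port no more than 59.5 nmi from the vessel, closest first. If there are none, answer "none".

none

Distances from (76.9, 113.4):
Farrow: √((-100.2)² + (-83.0)²) = √(10040.040 + 6889.000) = 130.1 nmi
Inlet: √((-125.7)² + (244.0)²) = √(15800.490 + 59536.000) = 274.5 nmi
Galen: √((140.7)² + (226.8)²) = √(19796.490 + 51438.240) = 266.9 nmi
Jessop: √((284.5)² + (5.4)²) = √(80940.250 + 29.160) = 284.6 nmi
Brenton: √((47.5)² + (-180.0)²) = √(2256.250 + 32400.000) = 186.2 nmi
Kiona: √((115.4)² + (-3.8)²) = √(13317.160 + 14.440) = 115.5 nmi
Threshold 59.5 nmi: none within range.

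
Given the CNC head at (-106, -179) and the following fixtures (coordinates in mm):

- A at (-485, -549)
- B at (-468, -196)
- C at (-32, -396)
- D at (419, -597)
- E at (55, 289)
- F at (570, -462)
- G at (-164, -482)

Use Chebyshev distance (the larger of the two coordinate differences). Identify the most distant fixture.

F

Distances from (-106, -179):
A: 379 mm
B: 362 mm
C: 217 mm
D: 525 mm
E: 468 mm
F: 676 mm
G: 303 mm
Maximum: F at 676 mm.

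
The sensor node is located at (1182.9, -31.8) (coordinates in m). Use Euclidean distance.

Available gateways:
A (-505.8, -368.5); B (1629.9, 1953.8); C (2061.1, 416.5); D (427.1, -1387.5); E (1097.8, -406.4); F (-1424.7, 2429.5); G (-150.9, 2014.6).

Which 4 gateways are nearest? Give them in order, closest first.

Distances from (1182.9, -31.8):
A: √((-1688.7)² + (-336.7)²) = √(2851707.690 + 113366.890) = 1721.9 m
B: √((447.0)² + (1985.6)²) = √(199809.000 + 3942607.360) = 2035.3 m
C: √((878.2)² + (448.3)²) = √(771235.240 + 200972.890) = 986.0 m
D: √((-755.8)² + (-1355.7)²) = √(571233.640 + 1837922.490) = 1552.1 m
E: √((-85.1)² + (-374.6)²) = √(7242.010 + 140325.160) = 384.1 m
F: √((-2607.6)² + (2461.3)²) = √(6799577.760 + 6057997.690) = 3585.7 m
G: √((-1333.8)² + (2046.4)²) = √(1779022.440 + 4187752.960) = 2442.7 m
Sorted: E (384.1 m) < C (986.0 m) < D (1552.1 m) < A (1721.9 m) < B (2035.3 m) < G (2442.7 m) < …

E, C, D, A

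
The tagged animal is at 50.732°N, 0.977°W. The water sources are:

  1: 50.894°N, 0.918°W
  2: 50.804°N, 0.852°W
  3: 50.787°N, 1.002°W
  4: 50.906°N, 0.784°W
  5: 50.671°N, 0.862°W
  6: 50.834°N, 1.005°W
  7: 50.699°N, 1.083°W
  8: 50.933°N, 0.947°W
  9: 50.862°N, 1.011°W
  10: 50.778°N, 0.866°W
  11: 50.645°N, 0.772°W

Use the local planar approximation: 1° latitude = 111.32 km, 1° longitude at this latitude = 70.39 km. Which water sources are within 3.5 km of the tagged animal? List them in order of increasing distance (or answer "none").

Distances from 50.732°N, 0.977°W:
1: 18.506 km
2: 11.902 km
3: 6.370 km
4: 23.659 km
5: 10.566 km
6: 11.524 km
7: 8.317 km
8: 22.475 km
9: 14.668 km
10: 9.342 km
11: 17.379 km
Threshold 3.5 km: none within range.

none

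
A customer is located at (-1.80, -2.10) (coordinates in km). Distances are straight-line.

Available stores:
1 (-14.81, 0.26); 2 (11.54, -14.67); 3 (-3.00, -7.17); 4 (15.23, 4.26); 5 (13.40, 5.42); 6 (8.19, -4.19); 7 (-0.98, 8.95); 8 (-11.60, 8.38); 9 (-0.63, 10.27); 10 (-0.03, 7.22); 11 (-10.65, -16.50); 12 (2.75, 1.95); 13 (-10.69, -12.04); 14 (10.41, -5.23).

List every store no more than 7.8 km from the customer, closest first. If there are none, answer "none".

Distances from (-1.80, -2.10):
1: √((-13.01)² + (2.36)²) = √(169.2601 + 5.5696) = 13.22 km
2: √((13.34)² + (-12.57)²) = √(177.9556 + 158.0049) = 18.33 km
3: √((-1.20)² + (-5.07)²) = √(1.4400 + 25.7049) = 5.21 km
4: √((17.03)² + (6.36)²) = √(290.0209 + 40.4496) = 18.18 km
5: √((15.20)² + (7.52)²) = √(231.0400 + 56.5504) = 16.96 km
6: √((9.99)² + (-2.09)²) = √(99.8001 + 4.3681) = 10.21 km
7: √((0.82)² + (11.05)²) = √(0.6724 + 122.1025) = 11.08 km
8: √((-9.80)² + (10.48)²) = √(96.0400 + 109.8304) = 14.35 km
9: √((1.17)² + (12.37)²) = √(1.3689 + 153.0169) = 12.43 km
10: √((1.77)² + (9.32)²) = √(3.1329 + 86.8624) = 9.49 km
11: √((-8.85)² + (-14.40)²) = √(78.3225 + 207.3600) = 16.90 km
12: √((4.55)² + (4.05)²) = √(20.7025 + 16.4025) = 6.09 km
13: √((-8.89)² + (-9.94)²) = √(79.0321 + 98.8036) = 13.34 km
14: √((12.21)² + (-3.13)²) = √(149.0841 + 9.7969) = 12.60 km
Threshold 7.8 km: 3 (5.21 km), 12 (6.09 km) are within range.

3, 12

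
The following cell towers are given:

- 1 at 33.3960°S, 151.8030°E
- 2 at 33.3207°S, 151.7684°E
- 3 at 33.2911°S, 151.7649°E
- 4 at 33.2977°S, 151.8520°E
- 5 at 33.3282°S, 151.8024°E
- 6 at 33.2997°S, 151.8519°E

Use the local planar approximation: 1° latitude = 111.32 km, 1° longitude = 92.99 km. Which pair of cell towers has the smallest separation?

Pairwise distances:
1–2: 8.9787 km
1–3: 12.2031 km
1–4: 11.8535 km
1–5: 7.5477 km
1–6: 11.6447 km
2–3: 3.3111 km
2–4: 8.1847 km
2–5: 3.2700 km
2–6: 8.1089 km
3–4: 8.1327 km
3–5: 5.4052 km
3–6: 8.1466 km
4–5: 5.7272 km
4–6: 0.2228 km
5–6: 5.5905 km
Closest pair: 4–6 at 0.2228 km.

4 and 6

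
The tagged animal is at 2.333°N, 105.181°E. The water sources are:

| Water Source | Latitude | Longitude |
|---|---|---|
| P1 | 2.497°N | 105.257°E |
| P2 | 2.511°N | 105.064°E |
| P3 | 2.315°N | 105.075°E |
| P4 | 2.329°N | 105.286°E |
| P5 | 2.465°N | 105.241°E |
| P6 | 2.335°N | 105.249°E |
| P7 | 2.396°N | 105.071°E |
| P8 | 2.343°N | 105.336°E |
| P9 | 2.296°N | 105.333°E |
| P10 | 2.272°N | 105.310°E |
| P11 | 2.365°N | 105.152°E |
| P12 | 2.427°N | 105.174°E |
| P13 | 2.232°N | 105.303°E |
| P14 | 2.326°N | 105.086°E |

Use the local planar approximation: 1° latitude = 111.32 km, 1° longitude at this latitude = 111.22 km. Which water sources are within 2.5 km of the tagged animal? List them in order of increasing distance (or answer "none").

Distances from 2.333°N, 105.181°E:
P1: 20.118 km
P2: 23.706 km
P3: 11.958 km
P4: 11.687 km
P5: 16.139 km
P6: 7.566 km
P7: 14.102 km
P8: 17.275 km
P9: 17.400 km
P10: 15.873 km
P11: 4.805 km
P12: 10.493 km
P13: 17.622 km
P14: 10.595 km
Threshold 2.5 km: none within range.

none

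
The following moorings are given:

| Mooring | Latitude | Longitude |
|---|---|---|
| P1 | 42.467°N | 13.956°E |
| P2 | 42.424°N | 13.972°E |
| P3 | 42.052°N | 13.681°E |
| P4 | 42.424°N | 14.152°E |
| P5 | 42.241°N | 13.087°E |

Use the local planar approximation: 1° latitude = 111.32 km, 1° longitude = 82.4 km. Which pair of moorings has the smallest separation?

P1 and P2

Pairwise distances:
P1–P2: 4.965 km
P1–P3: 51.456 km
P1–P4: 16.845 km
P1–P5: 75.897 km
P2–P3: 47.852 km
P2–P4: 14.832 km
P2–P5: 75.716 km
P3–P4: 56.755 km
P3–P5: 53.276 km
P4–P5: 90.089 km
Closest pair: P1–P2 at 4.965 km.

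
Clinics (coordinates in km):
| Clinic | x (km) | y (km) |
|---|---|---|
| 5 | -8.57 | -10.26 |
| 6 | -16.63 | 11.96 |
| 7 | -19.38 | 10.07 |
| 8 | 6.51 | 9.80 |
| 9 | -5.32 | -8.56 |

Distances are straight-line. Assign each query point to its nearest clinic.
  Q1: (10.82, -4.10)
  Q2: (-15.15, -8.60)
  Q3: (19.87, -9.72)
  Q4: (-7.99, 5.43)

Q1 at (10.82, -4.10):
  5: √((-19.39)² + (-6.16)²) = √(375.9721 + 37.9456) = 20.34 km
  6: √((-27.45)² + (16.06)²) = √(753.5025 + 257.9236) = 31.80 km
  7: √((-30.20)² + (14.17)²) = √(912.0400 + 200.7889) = 33.36 km
  8: √((-4.31)² + (13.90)²) = √(18.5761 + 193.2100) = 14.55 km
  9: √((-16.14)² + (-4.46)²) = √(260.4996 + 19.8916) = 16.74 km
  → nearest: 8 (14.55 km)
Q2 at (-15.15, -8.60):
  5: √((6.58)² + (-1.66)²) = √(43.2964 + 2.7556) = 6.79 km
  6: √((-1.48)² + (20.56)²) = √(2.1904 + 422.7136) = 20.61 km
  7: √((-4.23)² + (18.67)²) = √(17.8929 + 348.5689) = 19.14 km
  8: √((21.66)² + (18.40)²) = √(469.1556 + 338.5600) = 28.42 km
  9: √((9.83)² + (0.04)²) = √(96.6289 + 0.0016) = 9.83 km
  → nearest: 5 (6.79 km)
Q3 at (19.87, -9.72):
  5: √((-28.44)² + (-0.54)²) = √(808.8336 + 0.2916) = 28.45 km
  6: √((-36.50)² + (21.68)²) = √(1332.2500 + 470.0224) = 42.45 km
  7: √((-39.25)² + (19.79)²) = √(1540.5625 + 391.6441) = 43.96 km
  8: √((-13.36)² + (19.52)²) = √(178.4896 + 381.0304) = 23.65 km
  9: √((-25.19)² + (1.16)²) = √(634.5361 + 1.3456) = 25.22 km
  → nearest: 8 (23.65 km)
Q4 at (-7.99, 5.43):
  5: √((-0.58)² + (-15.69)²) = √(0.3364 + 246.1761) = 15.70 km
  6: √((-8.64)² + (6.53)²) = √(74.6496 + 42.6409) = 10.83 km
  7: √((-11.39)² + (4.64)²) = √(129.7321 + 21.5296) = 12.30 km
  8: √((14.50)² + (4.37)²) = √(210.2500 + 19.0969) = 15.14 km
  9: √((2.67)² + (-13.99)²) = √(7.1289 + 195.7201) = 14.24 km
  → nearest: 6 (10.83 km)

Q1→8; Q2→5; Q3→8; Q4→6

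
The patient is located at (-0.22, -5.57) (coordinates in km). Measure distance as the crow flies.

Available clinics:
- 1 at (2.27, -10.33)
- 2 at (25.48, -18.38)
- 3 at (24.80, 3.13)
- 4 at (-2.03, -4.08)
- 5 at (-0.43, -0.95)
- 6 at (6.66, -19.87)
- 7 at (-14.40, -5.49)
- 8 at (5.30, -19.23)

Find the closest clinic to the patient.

Distances from (-0.22, -5.57):
1: √((2.49)² + (-4.76)²) = √(6.2001 + 22.6576) = 5.37 km
2: √((25.70)² + (-12.81)²) = √(660.4900 + 164.0961) = 28.72 km
3: √((25.02)² + (8.70)²) = √(626.0004 + 75.6900) = 26.49 km
4: √((-1.81)² + (1.49)²) = √(3.2761 + 2.2201) = 2.34 km
5: √((-0.21)² + (4.62)²) = √(0.0441 + 21.3444) = 4.62 km
6: √((6.88)² + (-14.30)²) = √(47.3344 + 204.4900) = 15.87 km
7: √((-14.18)² + (0.08)²) = √(201.0724 + 0.0064) = 14.18 km
8: √((5.52)² + (-13.66)²) = √(30.4704 + 186.5956) = 14.73 km
Minimum: 4 at 2.34 km.

4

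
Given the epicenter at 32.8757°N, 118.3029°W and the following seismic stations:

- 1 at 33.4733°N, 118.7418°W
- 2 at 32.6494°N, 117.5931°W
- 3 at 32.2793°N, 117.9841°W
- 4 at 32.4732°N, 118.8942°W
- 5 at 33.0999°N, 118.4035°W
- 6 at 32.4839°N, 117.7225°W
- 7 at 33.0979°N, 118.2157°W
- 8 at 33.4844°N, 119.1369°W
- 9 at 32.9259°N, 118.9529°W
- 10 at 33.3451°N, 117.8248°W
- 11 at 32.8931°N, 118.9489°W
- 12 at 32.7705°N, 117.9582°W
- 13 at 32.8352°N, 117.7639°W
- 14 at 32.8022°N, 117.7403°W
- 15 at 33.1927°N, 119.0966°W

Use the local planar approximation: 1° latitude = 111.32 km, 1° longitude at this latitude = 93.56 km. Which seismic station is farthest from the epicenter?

Distances from 32.8757°N, 118.3029°W:
1: 78.1778 km
2: 71.0265 km
3: 72.7835 km
4: 71.1908 km
5: 26.6737 km
6: 69.6492 km
7: 26.0460 km
8: 103.3442 km
9: 61.0702 km
10: 68.7845 km
11: 60.4708 km
12: 34.3106 km
13: 50.6300 km
14: 53.2690 km
15: 82.2168 km
Maximum: 8 at 103.3442 km.

8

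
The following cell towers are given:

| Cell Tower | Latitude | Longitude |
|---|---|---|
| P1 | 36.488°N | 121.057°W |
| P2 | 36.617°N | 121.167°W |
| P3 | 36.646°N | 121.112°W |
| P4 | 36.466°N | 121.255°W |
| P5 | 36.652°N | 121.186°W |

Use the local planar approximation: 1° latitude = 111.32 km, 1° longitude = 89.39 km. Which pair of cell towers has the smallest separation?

P2 and P5

Pairwise distances:
P2–P5: 4.250 km
P2–P3: 5.882 km
P3–P5: 6.648 km
P1–P2: 17.404 km
P1–P4: 17.868 km
P1–P3: 18.263 km
P2–P4: 18.559 km
P1–P5: 21.593 km
P4–P5: 21.605 km
P3–P4: 23.768 km
Closest pair: P2–P5 at 4.250 km.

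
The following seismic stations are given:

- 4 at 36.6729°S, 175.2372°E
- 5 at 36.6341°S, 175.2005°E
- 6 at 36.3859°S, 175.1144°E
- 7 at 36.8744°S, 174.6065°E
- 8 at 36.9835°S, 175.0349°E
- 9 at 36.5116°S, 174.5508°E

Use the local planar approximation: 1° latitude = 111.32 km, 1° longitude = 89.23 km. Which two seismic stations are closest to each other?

Pairwise distances:
4–5: 5.4203 km
4–6: 33.7756 km
4–7: 60.5829 km
4–8: 39.0044 km
4–9: 63.8253 km
5–6: 28.6779 km
5–7: 59.3705 km
5–8: 41.6075 km
5–9: 59.5550 km
6–7: 70.7888 km
6–8: 66.9020 km
6–9: 52.2005 km
7–8: 40.1091 km
7–9: 40.6916 km
8–9: 68.0112 km
Closest pair: 4–5 at 5.4203 km.

4 and 5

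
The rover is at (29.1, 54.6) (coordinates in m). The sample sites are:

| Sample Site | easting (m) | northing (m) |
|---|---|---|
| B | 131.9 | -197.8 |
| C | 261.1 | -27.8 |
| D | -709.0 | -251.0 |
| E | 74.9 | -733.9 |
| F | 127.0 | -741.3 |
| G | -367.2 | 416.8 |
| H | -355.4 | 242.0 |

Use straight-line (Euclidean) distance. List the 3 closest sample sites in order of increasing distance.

Distances from (29.1, 54.6):
B: 272.5 m
C: 246.2 m
D: 798.9 m
E: 789.8 m
F: 801.9 m
G: 536.9 m
H: 427.7 m
Sorted: C (246.2 m) < B (272.5 m) < H (427.7 m) < G (536.9 m) < E (789.8 m) < …

C, B, H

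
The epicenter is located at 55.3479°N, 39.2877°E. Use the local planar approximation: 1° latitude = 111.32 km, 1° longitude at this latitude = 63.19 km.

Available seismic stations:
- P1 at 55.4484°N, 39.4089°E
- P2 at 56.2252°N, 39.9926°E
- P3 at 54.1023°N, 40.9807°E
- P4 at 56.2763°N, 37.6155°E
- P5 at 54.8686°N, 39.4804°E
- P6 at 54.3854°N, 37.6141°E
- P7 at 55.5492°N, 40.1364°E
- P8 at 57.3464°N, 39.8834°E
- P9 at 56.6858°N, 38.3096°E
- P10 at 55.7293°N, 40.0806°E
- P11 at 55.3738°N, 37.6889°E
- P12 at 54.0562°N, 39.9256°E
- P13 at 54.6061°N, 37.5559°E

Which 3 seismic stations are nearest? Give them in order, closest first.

P1, P5, P7

Distances from 55.3479°N, 39.2877°E:
P1: √((0.1005·111.32)² + (0.1212·63.19)²) = √(125.163736 + 58.654583) = 13.5580 km
P2: √((0.8773·111.32)² + (0.7049·63.19)²) = √(9537.677953 + 1984.045976) = 107.3393 km
P3: √((-1.2456·111.32)² + (1.6930·63.19)²) = √(19226.648845 + 11444.863754) = 175.1328 km
P4: √((0.9284·111.32)² + (-1.6722·63.19)²) = √(10681.116670 + 11165.370760) = 147.8056 km
P5: √((-0.4793·111.32)² + (0.1927·63.19)²) = √(2846.828161 + 148.272339) = 54.7275 km
P6: √((-0.9625·111.32)² + (-1.6736·63.19)²) = √(11480.158170 + 11184.074339) = 150.5464 km
P7: √((0.2013·111.32)² + (0.8487·63.19)²) = √(502.150553 + 2876.107503) = 58.1228 km
P8: √((1.9985·111.32)² + (0.5957·63.19)²) = √(49494.244628 + 1416.941469) = 225.6351 km
P9: √((1.3379·111.32)² + (-0.9781·63.19)²) = √(22181.642565 + 3819.998818) = 161.2502 km
P10: √((0.3814·111.32)² + (0.7929·63.19)²) = √(1802.634891 + 2510.345781) = 65.6733 km
P11: √((0.0259·111.32)² + (-1.5988·63.19)²) = √(8.312773 + 10206.691538) = 101.0693 km
P12: √((-1.2917·111.32)² + (0.6379·63.19)²) = √(20676.151918 + 1624.807500) = 149.3351 km
P13: √((-0.7418·111.32)² + (-1.7318·63.19)²) = √(6818.989996 + 11975.459362) = 137.0928 km
Sorted: P1 (13.5580 km) < P5 (54.7275 km) < P7 (58.1228 km) < P10 (65.6733 km) < P11 (101.0693 km) < …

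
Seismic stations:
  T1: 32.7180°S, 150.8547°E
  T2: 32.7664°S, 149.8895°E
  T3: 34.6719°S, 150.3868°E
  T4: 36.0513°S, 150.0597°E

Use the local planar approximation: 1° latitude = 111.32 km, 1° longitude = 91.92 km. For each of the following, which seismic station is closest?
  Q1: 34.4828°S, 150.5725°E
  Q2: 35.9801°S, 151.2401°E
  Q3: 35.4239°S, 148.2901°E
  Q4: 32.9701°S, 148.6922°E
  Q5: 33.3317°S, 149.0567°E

Q1 at 34.4828°S, 150.5725°E:
  T1: 198.1627 km
  T2: 201.1196 km
  T3: 27.1016 km
  T4: 180.8560 km
  → nearest: T3 (27.1016 km)
Q2 at 35.9801°S, 151.2401°E:
  T1: 364.8609 km
  T2: 378.6779 km
  T3: 165.4082 km
  T4: 108.7915 km
  → nearest: T4 (108.7915 km)
Q3 at 35.4239°S, 148.2901°E:
  T1: 382.5002 km
  T2: 330.3499 km
  T3: 210.1241 km
  T4: 177.0218 km
  → nearest: T4 (177.0218 km)
Q4 at 32.9701°S, 148.6922°E:
  T1: 200.7483 km
  T2: 112.3676 km
  T3: 245.2605 km
  T4: 365.3068 km
  → nearest: T2 (112.3676 km)
Q5 at 33.3317°S, 149.0567°E:
  T1: 178.8354 km
  T2: 99.0966 km
  T3: 192.8890 km
  T4: 316.4729 km
  → nearest: T2 (99.0966 km)

Q1→T3; Q2→T4; Q3→T4; Q4→T2; Q5→T2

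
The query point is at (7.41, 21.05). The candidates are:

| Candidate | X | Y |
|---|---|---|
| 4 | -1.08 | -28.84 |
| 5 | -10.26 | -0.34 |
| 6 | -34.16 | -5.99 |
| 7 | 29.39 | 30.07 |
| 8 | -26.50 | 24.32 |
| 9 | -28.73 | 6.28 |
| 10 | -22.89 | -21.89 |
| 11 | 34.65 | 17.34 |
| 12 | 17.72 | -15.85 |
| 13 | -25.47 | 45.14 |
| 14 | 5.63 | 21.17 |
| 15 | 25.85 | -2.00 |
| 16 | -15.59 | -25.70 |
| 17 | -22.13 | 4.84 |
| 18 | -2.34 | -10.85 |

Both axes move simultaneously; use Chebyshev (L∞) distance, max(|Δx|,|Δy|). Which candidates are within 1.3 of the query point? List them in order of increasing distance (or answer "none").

Distances from (7.41, 21.05):
4: max(|-8.49|, |-49.89|) = 49.89
5: max(|-17.67|, |-21.39|) = 21.39
6: max(|-41.57|, |-27.04|) = 41.57
7: max(|21.98|, |9.02|) = 21.98
8: max(|-33.91|, |3.27|) = 33.91
9: max(|-36.14|, |-14.77|) = 36.14
10: max(|-30.30|, |-42.94|) = 42.94
11: max(|27.24|, |-3.71|) = 27.24
12: max(|10.31|, |-36.90|) = 36.90
13: max(|-32.88|, |24.09|) = 32.88
14: max(|-1.78|, |0.12|) = 1.78
15: max(|18.44|, |-23.05|) = 23.05
16: max(|-23.00|, |-46.75|) = 46.75
17: max(|-29.54|, |-16.21|) = 29.54
18: max(|-9.75|, |-31.90|) = 31.90
Threshold 1.3: none within range.

none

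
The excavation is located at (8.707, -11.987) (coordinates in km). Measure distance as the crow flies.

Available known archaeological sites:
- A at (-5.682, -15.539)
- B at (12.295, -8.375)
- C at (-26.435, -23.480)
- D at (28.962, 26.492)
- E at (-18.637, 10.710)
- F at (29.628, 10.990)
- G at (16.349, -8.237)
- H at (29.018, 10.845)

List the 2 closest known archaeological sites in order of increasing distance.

B, G

Distances from (8.707, -11.987):
A: 14.821 km
B: 5.091 km
C: 36.974 km
D: 43.484 km
E: 35.537 km
F: 31.075 km
G: 8.513 km
H: 30.559 km
Sorted: B (5.091 km) < G (8.513 km) < A (14.821 km) < H (30.559 km) < …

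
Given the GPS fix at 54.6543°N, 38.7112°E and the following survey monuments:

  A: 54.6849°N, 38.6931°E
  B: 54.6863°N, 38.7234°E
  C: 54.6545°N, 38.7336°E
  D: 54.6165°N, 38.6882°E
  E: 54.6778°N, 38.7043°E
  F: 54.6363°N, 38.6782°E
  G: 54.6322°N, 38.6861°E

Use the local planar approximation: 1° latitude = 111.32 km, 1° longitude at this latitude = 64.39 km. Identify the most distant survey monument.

Distances from 54.6543°N, 38.7112°E:
A: √((0.0306·111.32)² + (-0.0181·64.39)²) = √(11.603506 + 1.358295) = 3.6003 km
B: √((0.0320·111.32)² + (0.0122·64.39)²) = √(12.689554 + 0.617101) = 3.6478 km
C: √((0.0002·111.32)² + (0.0224·64.39)²) = √(0.000496 + 2.080333) = 1.4425 km
D: √((-0.0378·111.32)² + (-0.0230·64.39)²) = √(17.706389 + 2.193272) = 4.4609 km
E: √((0.0235·111.32)² + (-0.0069·64.39)²) = √(6.843561 + 0.197394) = 2.6535 km
F: √((-0.0180·111.32)² + (-0.0330·64.39)²) = √(4.015054 + 4.515073) = 2.9206 km
G: √((-0.0221·111.32)² + (-0.0251·64.39)²) = √(6.052446 + 2.612067) = 2.9436 km
Maximum: D at 4.4609 km.

D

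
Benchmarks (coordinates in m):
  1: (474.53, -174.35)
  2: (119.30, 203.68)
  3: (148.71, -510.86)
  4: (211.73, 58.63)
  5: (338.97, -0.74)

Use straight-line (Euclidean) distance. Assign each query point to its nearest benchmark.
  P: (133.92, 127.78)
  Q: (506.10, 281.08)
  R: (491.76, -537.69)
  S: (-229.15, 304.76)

P at (133.92, 127.78):
  1: 455.30 m
  2: 77.30 m
  3: 638.81 m
  4: 104.10 m
  5: 242.00 m
  → nearest: 2 (77.30 m)
Q at (506.10, 281.08):
  1: 456.52 m
  2: 394.47 m
  3: 868.85 m
  4: 368.97 m
  5: 327.65 m
  → nearest: 5 (327.65 m)
R at (491.76, -537.69):
  1: 363.75 m
  2: 829.67 m
  3: 344.10 m
  4: 658.80 m
  5: 558.27 m
  → nearest: 3 (344.10 m)
S at (-229.15, 304.76):
  1: 851.30 m
  2: 362.81 m
  3: 898.90 m
  4: 504.93 m
  5: 645.05 m
  → nearest: 2 (362.81 m)

P→2; Q→5; R→3; S→2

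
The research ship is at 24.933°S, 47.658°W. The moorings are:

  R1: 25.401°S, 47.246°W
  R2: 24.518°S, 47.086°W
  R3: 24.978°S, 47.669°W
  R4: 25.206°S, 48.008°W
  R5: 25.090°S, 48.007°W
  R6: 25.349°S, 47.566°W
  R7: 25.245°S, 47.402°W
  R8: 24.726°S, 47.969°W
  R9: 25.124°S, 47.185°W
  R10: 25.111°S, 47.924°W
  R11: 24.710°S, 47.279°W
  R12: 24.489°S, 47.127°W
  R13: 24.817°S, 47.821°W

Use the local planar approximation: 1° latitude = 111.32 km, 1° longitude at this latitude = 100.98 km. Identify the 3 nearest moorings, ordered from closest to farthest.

R3, R13, R10

Distances from 24.933°S, 47.658°W:
R1: √((-0.468·111.32)² + (0.412·100.98)²) = √(2714.17660 + 1730.87285) = 66.671 km
R2: √((0.415·111.32)² + (0.572·100.98)²) = √(2134.23672 + 3336.28229) = 73.963 km
R3: √((-0.045·111.32)² + (-0.011·100.98)²) = √(25.09409 + 1.23383) = 5.131 km
R4: √((-0.273·111.32)² + (-0.350·100.98)²) = √(923.57398 + 1249.12765) = 46.612 km
R5: √((-0.157·111.32)² + (-0.349·100.98)²) = √(305.45392 + 1241.99997) = 39.338 km
R6: √((-0.416·111.32)² + (0.092·100.98)²) = √(2144.53460 + 86.30707) = 47.232 km
R7: √((-0.312·111.32)² + (0.256·100.98)²) = √(1206.30071 + 668.26800) = 43.296 km
R8: √((0.207·111.32)² + (-0.311·100.98)²) = √(530.99091 + 986.26021) = 38.952 km
R9: √((-0.191·111.32)² + (0.473·100.98)²) = √(452.07775 + 2281.35575) = 52.282 km
R10: √((-0.178·111.32)² + (-0.266·100.98)²) = √(392.63264 + 721.49613) = 33.379 km
R11: √((0.223·111.32)² + (0.379·100.98)²) = √(616.24885 + 1464.70159) = 45.617 km
R12: √((0.444·111.32)² + (0.531·100.98)²) = √(2442.93738 + 2875.14515) = 72.925 km
R13: √((0.116·111.32)² + (-0.163·100.98)²) = √(166.74867 + 270.92304) = 20.921 km
Sorted: R3 (5.131 km) < R13 (20.921 km) < R10 (33.379 km) < R8 (38.952 km) < R5 (39.338 km) < …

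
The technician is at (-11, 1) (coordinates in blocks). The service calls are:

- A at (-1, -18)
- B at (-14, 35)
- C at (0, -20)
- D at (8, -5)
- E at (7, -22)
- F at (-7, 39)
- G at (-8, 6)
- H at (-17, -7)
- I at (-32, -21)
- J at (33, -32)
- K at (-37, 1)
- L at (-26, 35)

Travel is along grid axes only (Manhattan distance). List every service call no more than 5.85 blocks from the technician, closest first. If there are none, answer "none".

Distances from (-11, 1):
A: 29 blocks
B: 37 blocks
C: 32 blocks
D: 25 blocks
E: 41 blocks
F: 42 blocks
G: 8 blocks
H: 14 blocks
I: 43 blocks
J: 77 blocks
K: 26 blocks
L: 49 blocks
Threshold 5.85 blocks: none within range.

none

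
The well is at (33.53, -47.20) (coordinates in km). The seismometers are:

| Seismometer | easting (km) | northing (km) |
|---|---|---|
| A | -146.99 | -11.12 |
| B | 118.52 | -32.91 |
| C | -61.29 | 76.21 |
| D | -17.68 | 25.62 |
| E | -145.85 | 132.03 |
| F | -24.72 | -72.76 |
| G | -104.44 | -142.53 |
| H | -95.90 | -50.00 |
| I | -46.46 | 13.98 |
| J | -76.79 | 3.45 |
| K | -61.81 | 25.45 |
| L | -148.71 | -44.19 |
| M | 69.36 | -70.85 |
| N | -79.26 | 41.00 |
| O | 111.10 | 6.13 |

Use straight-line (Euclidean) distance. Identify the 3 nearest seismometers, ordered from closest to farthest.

Distances from (33.53, -47.20):
A: √((-180.52)² + (36.08)²) = √(32587.4704 + 1301.7664) = 184.09 km
B: √((84.99)² + (14.29)²) = √(7223.3001 + 204.2041) = 86.18 km
C: √((-94.82)² + (123.41)²) = √(8990.8324 + 15230.0281) = 155.63 km
D: √((-51.21)² + (72.82)²) = √(2622.4641 + 5302.7524) = 89.02 km
E: √((-179.38)² + (179.23)²) = √(32177.1844 + 32123.3929) = 253.58 km
F: √((-58.25)² + (-25.56)²) = √(3393.0625 + 653.3136) = 63.61 km
G: √((-137.97)² + (-95.33)²) = √(19035.7209 + 9087.8089) = 167.70 km
H: √((-129.43)² + (-2.80)²) = √(16752.1249 + 7.8400) = 129.46 km
I: √((-79.99)² + (61.18)²) = √(6398.4001 + 3742.9924) = 100.70 km
J: √((-110.32)² + (50.65)²) = √(12170.5024 + 2565.4225) = 121.39 km
K: √((-95.34)² + (72.65)²) = √(9089.7156 + 5278.0225) = 119.87 km
L: √((-182.24)² + (3.01)²) = √(33211.4176 + 9.0601) = 182.26 km
M: √((35.83)² + (-23.65)²) = √(1283.7889 + 559.3225) = 42.93 km
N: √((-112.79)² + (88.20)²) = √(12721.5841 + 7779.2400) = 143.18 km
O: √((77.57)² + (53.33)²) = √(6017.1049 + 2844.0889) = 94.13 km
Sorted: M (42.93 km) < F (63.61 km) < B (86.18 km) < D (89.02 km) < O (94.13 km) < …

M, F, B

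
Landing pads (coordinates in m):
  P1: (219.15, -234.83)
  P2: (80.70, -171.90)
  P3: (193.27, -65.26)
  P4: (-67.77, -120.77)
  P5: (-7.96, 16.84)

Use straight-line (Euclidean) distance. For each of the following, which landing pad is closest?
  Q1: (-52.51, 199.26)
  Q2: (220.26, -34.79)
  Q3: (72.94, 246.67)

Q1→P5; Q2→P3; Q3→P5

Q1 at (-52.51, 199.26):
  P1: 512.09 m
  P2: 394.34 m
  P3: 361.08 m
  P4: 320.39 m
  P5: 187.78 m
  → nearest: P5 (187.78 m)
Q2 at (220.26, -34.79):
  P1: 200.04 m
  P2: 195.64 m
  P3: 40.70 m
  P4: 300.59 m
  P5: 233.99 m
  → nearest: P3 (40.70 m)
Q3 at (72.94, 246.67):
  P1: 503.21 m
  P2: 418.64 m
  P3: 334.33 m
  P4: 393.46 m
  P5: 243.65 m
  → nearest: P5 (243.65 m)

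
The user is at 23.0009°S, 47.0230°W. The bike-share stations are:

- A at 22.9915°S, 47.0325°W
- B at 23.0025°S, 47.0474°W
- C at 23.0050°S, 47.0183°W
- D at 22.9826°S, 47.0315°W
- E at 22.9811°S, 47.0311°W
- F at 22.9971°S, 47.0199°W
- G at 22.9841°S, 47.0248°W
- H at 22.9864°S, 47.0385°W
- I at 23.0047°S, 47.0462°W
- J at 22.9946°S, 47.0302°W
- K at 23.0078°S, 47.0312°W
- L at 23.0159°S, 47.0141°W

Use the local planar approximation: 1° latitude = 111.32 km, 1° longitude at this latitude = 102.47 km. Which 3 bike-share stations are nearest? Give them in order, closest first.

F, C, J

Distances from 23.0009°S, 47.0230°W:
A: √((0.0094·111.32)² + (-0.0095·102.47)²) = √(1.094970 + 0.947634) = 1.4292 km
B: √((-0.0016·111.32)² + (-0.0244·102.47)²) = √(0.031724 + 6.251340) = 2.5066 km
C: √((-0.0041·111.32)² + (0.0047·102.47)²) = √(0.208312 + 0.231947) = 0.6635 km
D: √((0.0183·111.32)² + (-0.0085·102.47)²) = √(4.150005 + 0.758632) = 2.2155 km
E: √((0.0198·111.32)² + (-0.0081·102.47)²) = √(4.858216 + 0.688912) = 2.3552 km
F: √((0.0038·111.32)² + (0.0031·102.47)²) = √(0.178943 + 0.100906) = 0.5290 km
G: √((0.0168·111.32)² + (-0.0018·102.47)²) = √(3.497558 + 0.034020) = 1.8792 km
H: √((0.0145·111.32)² + (-0.0155·102.47)²) = √(2.605448 + 2.522649) = 2.2645 km
I: √((-0.0038·111.32)² + (-0.0232·102.47)²) = √(0.178943 + 5.651574) = 2.4146 km
J: √((0.0063·111.32)² + (-0.0072·102.47)²) = √(0.491844 + 0.544325) = 1.0179 km
K: √((-0.0069·111.32)² + (-0.0082·102.47)²) = √(0.589990 + 0.706027) = 1.1384 km
L: √((-0.0150·111.32)² + (0.0089·102.47)²) = √(2.788232 + 0.831713) = 1.9026 km
Sorted: F (0.5290 km) < C (0.6635 km) < J (1.0179 km) < K (1.1384 km) < A (1.4292 km) < …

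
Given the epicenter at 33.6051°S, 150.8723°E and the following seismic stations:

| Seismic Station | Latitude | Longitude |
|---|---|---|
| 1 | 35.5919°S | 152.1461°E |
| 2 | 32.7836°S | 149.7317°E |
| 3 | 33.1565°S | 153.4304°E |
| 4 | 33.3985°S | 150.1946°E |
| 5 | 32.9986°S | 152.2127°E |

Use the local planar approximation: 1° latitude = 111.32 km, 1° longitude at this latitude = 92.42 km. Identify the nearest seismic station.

Distances from 33.6051°S, 150.8723°E:
1: √((-1.9868·111.32)² + (1.2738·92.42)²) = √(48916.423688 + 13859.080503) = 250.5504 km
2: √((0.8215·111.32)² + (-1.1406·92.42)²) = √(8362.989102 + 11112.164525) = 139.5534 km
3: √((0.4486·111.32)² + (2.5581·92.42)²) = √(2493.819025 + 55894.228210) = 241.6362 km
4: √((0.2066·111.32)² + (-0.6777·92.42)²) = √(528.940754 + 3922.896948) = 66.7221 km
5: √((0.6065·111.32)² + (1.3404·92.42)²) = √(4558.353543 + 15346.196920) = 141.0835 km
Minimum: 4 at 66.7221 km.

4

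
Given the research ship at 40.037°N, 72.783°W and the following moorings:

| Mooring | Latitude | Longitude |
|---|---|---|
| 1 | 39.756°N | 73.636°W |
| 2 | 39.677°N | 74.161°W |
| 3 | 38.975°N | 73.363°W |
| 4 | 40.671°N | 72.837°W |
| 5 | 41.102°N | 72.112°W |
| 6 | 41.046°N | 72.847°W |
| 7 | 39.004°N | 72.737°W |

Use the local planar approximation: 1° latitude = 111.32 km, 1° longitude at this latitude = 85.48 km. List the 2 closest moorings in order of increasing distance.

4, 1

Distances from 40.037°N, 72.783°W:
1: √((-0.281·111.32)² + (-0.853·85.48)²) = √(978.49596 + 5316.51556) = 79.341 km
2: √((-0.360·111.32)² + (-1.378·85.48)²) = √(1606.02166 + 13874.82334) = 124.422 km
3: √((-1.062·111.32)² + (-0.580·85.48)²) = √(13976.40345 + 2458.01775) = 128.197 km
4: √((0.634·111.32)² + (-0.054·85.48)²) = √(4981.09599 + 21.30672) = 70.728 km
5: √((1.065·111.32)² + (0.671·85.48)²) = √(14055.47771 + 3289.83463) = 131.702 km
6: √((1.009·111.32)² + (-0.064·85.48)²) = √(12616.20473 + 29.92878) = 112.455 km
7: √((-1.033·111.32)² + (0.046·85.48)²) = √(13223.51884 + 15.46125) = 115.061 km
Sorted: 4 (70.728 km) < 1 (79.341 km) < 6 (112.455 km) < 7 (115.061 km) < …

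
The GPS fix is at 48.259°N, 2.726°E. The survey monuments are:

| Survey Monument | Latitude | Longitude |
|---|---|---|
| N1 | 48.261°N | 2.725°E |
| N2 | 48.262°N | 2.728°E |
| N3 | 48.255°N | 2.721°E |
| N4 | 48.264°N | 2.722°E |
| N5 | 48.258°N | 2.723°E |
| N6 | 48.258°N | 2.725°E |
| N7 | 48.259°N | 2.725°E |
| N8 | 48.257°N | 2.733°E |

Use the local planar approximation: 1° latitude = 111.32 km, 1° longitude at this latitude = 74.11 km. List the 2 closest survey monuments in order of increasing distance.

N7, N6

Distances from 48.259°N, 2.726°E:
N1: √((0.002·111.32)² + (-0.001·74.11)²) = √(0.04957 + 0.00549) = 0.235 km
N2: √((0.003·111.32)² + (0.002·74.11)²) = √(0.11153 + 0.02197) = 0.365 km
N3: √((-0.004·111.32)² + (-0.005·74.11)²) = √(0.19827 + 0.13731) = 0.579 km
N4: √((0.005·111.32)² + (-0.004·74.11)²) = √(0.30980 + 0.08788) = 0.631 km
N5: √((-0.001·111.32)² + (-0.003·74.11)²) = √(0.01239 + 0.04943) = 0.249 km
N6: √((-0.001·111.32)² + (-0.001·74.11)²) = √(0.01239 + 0.00549) = 0.134 km
N7: √((0.000·111.32)² + (-0.001·74.11)²) = √(0.00000 + 0.00549) = 0.074 km
N8: √((-0.002·111.32)² + (0.007·74.11)²) = √(0.04957 + 0.26912) = 0.565 km
Sorted: N7 (0.074 km) < N6 (0.134 km) < N1 (0.235 km) < N5 (0.249 km) < …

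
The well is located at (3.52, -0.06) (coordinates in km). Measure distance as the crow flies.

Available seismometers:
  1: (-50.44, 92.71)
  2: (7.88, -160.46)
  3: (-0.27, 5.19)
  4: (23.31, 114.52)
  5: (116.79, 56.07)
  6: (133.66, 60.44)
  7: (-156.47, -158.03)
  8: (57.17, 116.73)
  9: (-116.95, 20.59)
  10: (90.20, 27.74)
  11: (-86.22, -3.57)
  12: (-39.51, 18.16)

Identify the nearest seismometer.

3

Distances from (3.52, -0.06):
1: √((-53.96)² + (92.77)²) = √(2911.6816 + 8606.2729) = 107.32 km
2: √((4.36)² + (-160.40)²) = √(19.0096 + 25728.1600) = 160.46 km
3: √((-3.79)² + (5.25)²) = √(14.3641 + 27.5625) = 6.48 km
4: √((19.79)² + (114.58)²) = √(391.6441 + 13128.5764) = 116.28 km
5: √((113.27)² + (56.13)²) = √(12830.0929 + 3150.5769) = 126.41 km
6: √((130.14)² + (60.50)²) = √(16936.4196 + 3660.2500) = 143.52 km
7: √((-159.99)² + (-157.97)²) = √(25596.8001 + 24954.5209) = 224.84 km
8: √((53.65)² + (116.79)²) = √(2878.3225 + 13639.9041) = 128.52 km
9: √((-120.47)² + (20.65)²) = √(14513.0209 + 426.4225) = 122.23 km
10: √((86.68)² + (27.80)²) = √(7513.4224 + 772.8400) = 91.03 km
11: √((-89.74)² + (-3.51)²) = √(8053.2676 + 12.3201) = 89.81 km
12: √((-43.03)² + (18.22)²) = √(1851.5809 + 331.9684) = 46.73 km
Minimum: 3 at 6.48 km.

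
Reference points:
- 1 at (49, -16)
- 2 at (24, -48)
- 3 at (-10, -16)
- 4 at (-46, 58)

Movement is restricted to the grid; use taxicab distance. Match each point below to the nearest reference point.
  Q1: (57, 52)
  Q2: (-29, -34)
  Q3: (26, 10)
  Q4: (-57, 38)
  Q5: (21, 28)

Q1→1; Q2→3; Q3→1; Q4→4; Q5→1

Q1 at (57, 52):
  1: 76
  2: 133
  3: 135
  4: 109
  → nearest: 1 (76)
Q2 at (-29, -34):
  1: 96
  2: 67
  3: 37
  4: 109
  → nearest: 3 (37)
Q3 at (26, 10):
  1: 49
  2: 60
  3: 62
  4: 120
  → nearest: 1 (49)
Q4 at (-57, 38):
  1: 160
  2: 167
  3: 101
  4: 31
  → nearest: 4 (31)
Q5 at (21, 28):
  1: 72
  2: 79
  3: 75
  4: 97
  → nearest: 1 (72)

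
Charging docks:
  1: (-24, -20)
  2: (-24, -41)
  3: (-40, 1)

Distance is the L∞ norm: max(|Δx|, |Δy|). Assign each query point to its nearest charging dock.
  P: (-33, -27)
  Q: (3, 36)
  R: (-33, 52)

P→1; Q→3; R→3

P at (-33, -27):
  1: max(|9|, |7|) = 9
  2: max(|9|, |-14|) = 14
  3: max(|-7|, |28|) = 28
  → nearest: 1 (9)
Q at (3, 36):
  1: max(|-27|, |-56|) = 56
  2: max(|-27|, |-77|) = 77
  3: max(|-43|, |-35|) = 43
  → nearest: 3 (43)
R at (-33, 52):
  1: max(|9|, |-72|) = 72
  2: max(|9|, |-93|) = 93
  3: max(|-7|, |-51|) = 51
  → nearest: 3 (51)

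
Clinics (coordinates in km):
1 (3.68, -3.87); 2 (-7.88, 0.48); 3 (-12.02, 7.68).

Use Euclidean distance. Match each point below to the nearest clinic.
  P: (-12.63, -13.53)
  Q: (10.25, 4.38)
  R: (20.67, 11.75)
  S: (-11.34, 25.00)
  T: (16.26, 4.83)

P at (-12.63, -13.53):
  1: 18.96 km
  2: 14.79 km
  3: 21.22 km
  → nearest: 2 (14.79 km)
Q at (10.25, 4.38):
  1: 10.55 km
  2: 18.54 km
  3: 22.51 km
  → nearest: 1 (10.55 km)
R at (20.67, 11.75):
  1: 23.08 km
  2: 30.69 km
  3: 32.94 km
  → nearest: 1 (23.08 km)
S at (-11.34, 25.00):
  1: 32.54 km
  2: 24.76 km
  3: 17.33 km
  → nearest: 3 (17.33 km)
T at (16.26, 4.83):
  1: 15.30 km
  2: 24.53 km
  3: 28.42 km
  → nearest: 1 (15.30 km)

P→2; Q→1; R→1; S→3; T→1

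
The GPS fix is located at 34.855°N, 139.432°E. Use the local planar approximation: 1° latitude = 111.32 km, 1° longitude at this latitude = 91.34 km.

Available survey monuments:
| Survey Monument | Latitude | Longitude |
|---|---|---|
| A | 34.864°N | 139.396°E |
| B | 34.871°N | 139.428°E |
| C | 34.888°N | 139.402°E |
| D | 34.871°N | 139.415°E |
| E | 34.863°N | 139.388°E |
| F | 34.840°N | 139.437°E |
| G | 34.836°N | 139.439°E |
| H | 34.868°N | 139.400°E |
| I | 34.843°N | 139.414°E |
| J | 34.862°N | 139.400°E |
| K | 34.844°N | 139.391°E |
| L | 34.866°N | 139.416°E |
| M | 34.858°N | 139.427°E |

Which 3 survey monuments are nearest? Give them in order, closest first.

M, F, B

Distances from 34.855°N, 139.432°E:
A: √((0.009·111.32)² + (-0.036·91.34)²) = √(1.00376 + 10.81252) = 3.437 km
B: √((0.016·111.32)² + (-0.004·91.34)²) = √(3.17239 + 0.13349) = 1.818 km
C: √((0.033·111.32)² + (-0.030·91.34)²) = √(13.49504 + 7.50870) = 4.583 km
D: √((0.016·111.32)² + (-0.017·91.34)²) = √(3.17239 + 2.41113) = 2.363 km
E: √((0.008·111.32)² + (-0.044·91.34)²) = √(0.79310 + 16.15204) = 4.116 km
F: √((-0.015·111.32)² + (0.005·91.34)²) = √(2.78823 + 0.20857) = 1.731 km
G: √((-0.019·111.32)² + (0.007·91.34)²) = √(4.47356 + 0.40881) = 2.210 km
H: √((0.013·111.32)² + (-0.032·91.34)²) = √(2.09427 + 8.54323) = 3.262 km
I: √((-0.012·111.32)² + (-0.018·91.34)²) = √(1.78447 + 2.70313) = 2.118 km
J: √((0.007·111.32)² + (-0.032·91.34)²) = √(0.60721 + 8.54323) = 3.025 km
K: √((-0.011·111.32)² + (-0.041·91.34)²) = √(1.49945 + 14.02458) = 3.940 km
L: √((0.011·111.32)² + (-0.016·91.34)²) = √(1.49945 + 2.13581) = 1.907 km
M: √((0.003·111.32)² + (-0.005·91.34)²) = √(0.11153 + 0.20857) = 0.566 km
Sorted: M (0.566 km) < F (1.731 km) < B (1.818 km) < L (1.907 km) < I (2.118 km) < …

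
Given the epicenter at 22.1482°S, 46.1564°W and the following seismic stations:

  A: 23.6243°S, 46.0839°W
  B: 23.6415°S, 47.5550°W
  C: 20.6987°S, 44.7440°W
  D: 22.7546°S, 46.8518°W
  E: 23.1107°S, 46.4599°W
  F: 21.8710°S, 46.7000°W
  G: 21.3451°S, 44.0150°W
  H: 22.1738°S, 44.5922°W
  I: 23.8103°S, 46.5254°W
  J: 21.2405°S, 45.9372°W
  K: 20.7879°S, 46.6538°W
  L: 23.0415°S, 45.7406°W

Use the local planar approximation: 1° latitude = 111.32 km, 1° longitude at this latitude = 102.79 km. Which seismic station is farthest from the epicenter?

G

Distances from 22.1482°S, 46.1564°W:
A: √((-1.4761·111.32)² + (0.0725·102.79)²) = √(27000.882306 + 55.536403) = 164.4884 km
B: √((-1.4933·111.32)² + (-1.3986·102.79)²) = √(27633.794621 + 20667.539671) = 219.7756 km
C: √((1.4495·111.32)² + (1.4124·102.79)²) = √(26036.513888 + 21077.405455) = 217.0574 km
D: √((-0.6064·111.32)² + (-0.6954·102.79)²) = √(4556.850500 + 5109.414131) = 98.3172 km
E: √((-0.9625·111.32)² + (-0.3035·102.79)²) = √(11480.158170 + 973.238146) = 111.5948 km
F: √((0.2772·111.32)² + (-0.5436·102.79)²) = √(952.210239 + 3122.199345) = 63.8311 km
G: √((0.8031·111.32)² + (2.1414·102.79)²) = √(7992.555251 + 48450.395752) = 237.5773 km
H: √((-0.0256·111.32)² + (1.5642·102.79)²) = √(8.121314 + 25851.532601) = 160.8094 km
I: √((-1.6621·111.32)² + (-0.3690·102.79)²) = √(34234.240264 + 1438.647729) = 188.8727 km
J: √((0.9077·111.32)² + (0.2192·102.79)²) = √(10210.125168 + 507.671557) = 103.5268 km
K: √((1.3603·111.32)² + (-0.4974·102.79)²) = √(22930.619687 + 2614.046411) = 159.8270 km
L: √((-0.8933·111.32)² + (0.4158·102.79)²) = √(9888.742390 + 1826.714609) = 108.2380 km
Maximum: G at 237.5773 km.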